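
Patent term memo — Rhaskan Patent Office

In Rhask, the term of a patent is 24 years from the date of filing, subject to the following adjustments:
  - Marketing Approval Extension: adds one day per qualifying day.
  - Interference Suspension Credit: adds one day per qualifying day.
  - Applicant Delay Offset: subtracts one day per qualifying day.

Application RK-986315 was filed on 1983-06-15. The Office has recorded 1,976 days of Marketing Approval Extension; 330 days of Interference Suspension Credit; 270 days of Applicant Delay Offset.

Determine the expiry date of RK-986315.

January 10, 2013

Base term: filing date + 24 years → 15 June 2007.
Marketing Approval Extension: +1976 days → 11 November 2012.
Interference Suspension Credit: +330 days → 7 October 2013.
Applicant Delay Offset: −270 days → 10 January 2013.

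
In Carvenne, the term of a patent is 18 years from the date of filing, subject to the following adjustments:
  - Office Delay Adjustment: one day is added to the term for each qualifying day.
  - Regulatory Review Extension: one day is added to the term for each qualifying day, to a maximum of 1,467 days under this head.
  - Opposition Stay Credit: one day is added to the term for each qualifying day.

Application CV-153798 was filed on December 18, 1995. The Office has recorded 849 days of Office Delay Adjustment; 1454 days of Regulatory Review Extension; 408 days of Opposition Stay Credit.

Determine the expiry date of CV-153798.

Base term: filing date + 18 years → 18 December 2013.
Office Delay Adjustment: +849 days → 15 April 2016.
Regulatory Review Extension: 1454 days (within the 1467-day cap) → +1454 days → 8 April 2020.
Opposition Stay Credit: +408 days → 21 May 2021.

2021-05-21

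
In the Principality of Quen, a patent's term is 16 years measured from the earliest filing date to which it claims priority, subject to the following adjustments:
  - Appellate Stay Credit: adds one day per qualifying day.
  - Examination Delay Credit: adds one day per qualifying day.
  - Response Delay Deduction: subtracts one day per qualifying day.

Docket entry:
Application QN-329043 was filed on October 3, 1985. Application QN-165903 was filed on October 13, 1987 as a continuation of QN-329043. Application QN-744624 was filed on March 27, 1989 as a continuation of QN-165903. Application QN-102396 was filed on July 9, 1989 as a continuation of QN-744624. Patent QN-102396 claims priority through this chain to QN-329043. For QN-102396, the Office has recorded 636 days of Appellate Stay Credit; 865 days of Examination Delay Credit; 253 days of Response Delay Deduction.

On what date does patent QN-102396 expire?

2005-03-04

Earliest priority filing: 3 October 1985.
Base term: 3 October 1985 + 16 years → 3 October 2001.
Appellate Stay Credit: +636 days → 1 July 2003.
Examination Delay Credit: +865 days → 12 November 2005.
Response Delay Deduction: −253 days → 4 March 2005.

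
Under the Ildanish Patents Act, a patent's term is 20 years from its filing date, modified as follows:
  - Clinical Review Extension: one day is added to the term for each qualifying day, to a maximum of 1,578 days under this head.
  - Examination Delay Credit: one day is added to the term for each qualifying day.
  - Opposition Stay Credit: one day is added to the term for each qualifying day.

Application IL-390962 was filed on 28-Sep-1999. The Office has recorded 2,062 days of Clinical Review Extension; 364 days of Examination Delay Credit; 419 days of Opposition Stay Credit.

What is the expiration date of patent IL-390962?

March 16, 2026

Base term: filing date + 20 years → 28 September 2019.
Clinical Review Extension: 2062 days claimed exceeds the 1578-day cap, so +1578 days → 23 January 2024.
Examination Delay Credit: +364 days → 21 January 2025.
Opposition Stay Credit: +419 days → 16 March 2026.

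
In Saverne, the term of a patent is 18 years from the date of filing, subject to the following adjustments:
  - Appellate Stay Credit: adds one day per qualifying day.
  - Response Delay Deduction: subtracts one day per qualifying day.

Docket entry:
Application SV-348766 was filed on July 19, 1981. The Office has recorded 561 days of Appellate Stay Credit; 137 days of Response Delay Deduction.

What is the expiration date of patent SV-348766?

2000-09-15

Base term: filing date + 18 years → 19 July 1999.
Appellate Stay Credit: +561 days → 30 January 2001.
Response Delay Deduction: −137 days → 15 September 2000.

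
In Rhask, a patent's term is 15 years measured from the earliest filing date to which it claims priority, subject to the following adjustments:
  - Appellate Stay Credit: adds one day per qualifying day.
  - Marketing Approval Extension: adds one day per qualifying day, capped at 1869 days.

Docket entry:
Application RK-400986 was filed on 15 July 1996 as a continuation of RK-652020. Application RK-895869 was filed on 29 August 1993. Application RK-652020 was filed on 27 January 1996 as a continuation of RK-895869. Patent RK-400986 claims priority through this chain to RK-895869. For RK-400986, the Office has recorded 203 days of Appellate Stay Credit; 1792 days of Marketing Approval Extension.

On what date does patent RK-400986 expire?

February 14, 2014

Earliest priority filing: 29 August 1993.
Base term: 29 August 1993 + 15 years → 29 August 2008.
Appellate Stay Credit: +203 days → 20 March 2009.
Marketing Approval Extension: 1792 days (within the 1869-day cap) → +1792 days → 14 February 2014.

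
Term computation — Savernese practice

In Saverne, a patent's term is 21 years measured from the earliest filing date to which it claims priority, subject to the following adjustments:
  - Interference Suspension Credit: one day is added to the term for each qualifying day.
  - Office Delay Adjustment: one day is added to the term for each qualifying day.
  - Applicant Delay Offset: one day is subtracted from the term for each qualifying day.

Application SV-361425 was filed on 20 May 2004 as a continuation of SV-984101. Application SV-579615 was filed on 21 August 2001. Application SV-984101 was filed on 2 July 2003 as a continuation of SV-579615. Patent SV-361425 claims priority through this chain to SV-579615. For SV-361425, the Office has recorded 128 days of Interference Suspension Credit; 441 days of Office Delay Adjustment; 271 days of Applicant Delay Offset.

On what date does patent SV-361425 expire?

June 15, 2023

Earliest priority filing: 21 August 2001.
Base term: 21 August 2001 + 21 years → 21 August 2022.
Interference Suspension Credit: +128 days → 27 December 2022.
Office Delay Adjustment: +441 days → 12 March 2024.
Applicant Delay Offset: −271 days → 15 June 2023.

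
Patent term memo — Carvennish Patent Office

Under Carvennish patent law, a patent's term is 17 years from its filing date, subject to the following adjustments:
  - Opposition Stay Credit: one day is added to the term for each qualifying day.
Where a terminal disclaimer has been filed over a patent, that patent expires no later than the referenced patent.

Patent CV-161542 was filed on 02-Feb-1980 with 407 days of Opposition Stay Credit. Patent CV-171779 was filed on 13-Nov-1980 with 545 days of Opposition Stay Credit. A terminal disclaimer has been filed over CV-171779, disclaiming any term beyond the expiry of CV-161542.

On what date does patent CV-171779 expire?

1998-03-16

Natural term of CV-171779:
  Base: filing + 17 years → 13 November 1997.
  Opposition Stay Credit: +545 days → 12 May 1999.
Expiry of referenced patent CV-161542:
  Base: filing + 17 years → 2 February 1997.
  Opposition Stay Credit: +407 days → 16 March 1998.
Terminal disclaimer: CV-171779 expires on the earlier of 12 May 1999 and 16 March 1998.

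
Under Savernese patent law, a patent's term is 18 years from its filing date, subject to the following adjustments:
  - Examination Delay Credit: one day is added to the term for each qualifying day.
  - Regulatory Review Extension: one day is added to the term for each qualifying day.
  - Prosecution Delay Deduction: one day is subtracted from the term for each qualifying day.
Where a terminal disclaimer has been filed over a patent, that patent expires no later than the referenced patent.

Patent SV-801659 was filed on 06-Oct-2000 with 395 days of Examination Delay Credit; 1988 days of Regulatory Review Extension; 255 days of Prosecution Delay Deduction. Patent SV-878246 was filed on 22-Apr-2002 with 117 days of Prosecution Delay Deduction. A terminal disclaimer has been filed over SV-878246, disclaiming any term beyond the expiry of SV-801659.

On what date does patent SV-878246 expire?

Natural term of SV-878246:
  Base: filing + 18 years → 22 April 2020.
  Prosecution Delay Deduction: −117 days → 27 December 2019.
Expiry of referenced patent SV-801659:
  Base: filing + 18 years → 6 October 2018.
  Examination Delay Credit: +395 days → 5 November 2019.
  Regulatory Review Extension: +1988 days → 15 April 2025.
  Prosecution Delay Deduction: −255 days → 3 August 2024.
Terminal disclaimer: SV-878246 expires on the earlier of 27 December 2019 and 3 August 2024.

2019-12-27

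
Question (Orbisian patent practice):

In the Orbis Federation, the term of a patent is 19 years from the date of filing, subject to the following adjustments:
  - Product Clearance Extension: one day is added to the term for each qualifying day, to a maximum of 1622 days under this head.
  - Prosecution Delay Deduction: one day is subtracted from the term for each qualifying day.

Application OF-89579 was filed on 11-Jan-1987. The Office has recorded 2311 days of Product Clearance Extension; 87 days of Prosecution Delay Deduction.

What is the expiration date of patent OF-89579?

2010-03-26

Base term: filing date + 19 years → 11 January 2006.
Product Clearance Extension: 2311 days claimed exceeds the 1622-day cap, so +1622 days → 21 June 2010.
Prosecution Delay Deduction: −87 days → 26 March 2010.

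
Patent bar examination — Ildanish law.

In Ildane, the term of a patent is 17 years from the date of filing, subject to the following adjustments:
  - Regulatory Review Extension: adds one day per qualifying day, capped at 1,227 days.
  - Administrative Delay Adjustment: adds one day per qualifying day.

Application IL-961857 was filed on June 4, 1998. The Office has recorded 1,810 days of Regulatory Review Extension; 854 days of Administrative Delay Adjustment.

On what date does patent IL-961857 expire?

Base term: filing date + 17 years → 4 June 2015.
Regulatory Review Extension: 1810 days claimed exceeds the 1227-day cap, so +1227 days → 13 October 2018.
Administrative Delay Adjustment: +854 days → 13 February 2021.

2021-02-13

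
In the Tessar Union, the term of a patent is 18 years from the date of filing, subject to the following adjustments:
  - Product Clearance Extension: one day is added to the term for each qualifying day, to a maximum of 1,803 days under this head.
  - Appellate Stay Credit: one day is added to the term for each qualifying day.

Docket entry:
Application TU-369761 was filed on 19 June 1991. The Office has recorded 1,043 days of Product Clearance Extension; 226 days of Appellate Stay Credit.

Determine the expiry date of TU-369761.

2012-12-09

Base term: filing date + 18 years → 19 June 2009.
Product Clearance Extension: 1043 days (within the 1803-day cap) → +1043 days → 27 April 2012.
Appellate Stay Credit: +226 days → 9 December 2012.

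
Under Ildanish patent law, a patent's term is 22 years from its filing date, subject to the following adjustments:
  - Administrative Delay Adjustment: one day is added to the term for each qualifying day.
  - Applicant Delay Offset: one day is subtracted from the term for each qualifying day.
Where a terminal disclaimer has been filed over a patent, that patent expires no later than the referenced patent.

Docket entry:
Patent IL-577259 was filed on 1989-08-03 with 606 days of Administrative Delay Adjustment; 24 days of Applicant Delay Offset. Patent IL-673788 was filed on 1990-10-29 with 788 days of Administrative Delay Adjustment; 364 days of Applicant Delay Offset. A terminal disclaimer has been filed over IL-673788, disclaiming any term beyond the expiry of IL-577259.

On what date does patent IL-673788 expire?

2013-03-07

Natural term of IL-673788:
  Base: filing + 22 years → 29 October 2012.
  Administrative Delay Adjustment: +788 days → 26 December 2014.
  Applicant Delay Offset: −364 days → 27 December 2013.
Expiry of referenced patent IL-577259:
  Base: filing + 22 years → 3 August 2011.
  Administrative Delay Adjustment: +606 days → 31 March 2013.
  Applicant Delay Offset: −24 days → 7 March 2013.
Terminal disclaimer: IL-673788 expires on the earlier of 27 December 2013 and 7 March 2013.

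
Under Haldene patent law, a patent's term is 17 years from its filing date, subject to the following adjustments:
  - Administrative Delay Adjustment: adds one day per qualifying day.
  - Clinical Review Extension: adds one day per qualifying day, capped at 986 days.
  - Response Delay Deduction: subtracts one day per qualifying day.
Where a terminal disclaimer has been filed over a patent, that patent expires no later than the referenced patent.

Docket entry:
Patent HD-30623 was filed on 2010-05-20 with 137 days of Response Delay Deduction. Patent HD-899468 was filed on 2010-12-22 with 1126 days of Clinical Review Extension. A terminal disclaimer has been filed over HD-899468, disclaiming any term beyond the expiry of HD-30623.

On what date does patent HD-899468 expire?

Natural term of HD-899468:
  Base: filing + 17 years → 22 December 2027.
  Clinical Review Extension: 1126 days claimed exceeds the 986-day cap, so +986 days → 3 September 2030.
Expiry of referenced patent HD-30623:
  Base: filing + 17 years → 20 May 2027.
  Response Delay Deduction: −137 days → 3 January 2027.
Terminal disclaimer: HD-899468 expires on the earlier of 3 September 2030 and 3 January 2027.

January 3, 2027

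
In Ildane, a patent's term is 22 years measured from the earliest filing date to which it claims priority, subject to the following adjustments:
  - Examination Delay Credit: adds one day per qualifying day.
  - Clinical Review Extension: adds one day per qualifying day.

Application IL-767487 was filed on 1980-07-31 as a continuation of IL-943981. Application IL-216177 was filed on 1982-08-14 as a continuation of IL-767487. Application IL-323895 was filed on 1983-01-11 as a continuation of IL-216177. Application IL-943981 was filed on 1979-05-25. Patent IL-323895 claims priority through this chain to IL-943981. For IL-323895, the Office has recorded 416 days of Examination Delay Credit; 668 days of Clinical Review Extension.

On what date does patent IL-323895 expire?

May 13, 2004

Earliest priority filing: 25 May 1979.
Base term: 25 May 1979 + 22 years → 25 May 2001.
Examination Delay Credit: +416 days → 15 July 2002.
Clinical Review Extension: +668 days → 13 May 2004.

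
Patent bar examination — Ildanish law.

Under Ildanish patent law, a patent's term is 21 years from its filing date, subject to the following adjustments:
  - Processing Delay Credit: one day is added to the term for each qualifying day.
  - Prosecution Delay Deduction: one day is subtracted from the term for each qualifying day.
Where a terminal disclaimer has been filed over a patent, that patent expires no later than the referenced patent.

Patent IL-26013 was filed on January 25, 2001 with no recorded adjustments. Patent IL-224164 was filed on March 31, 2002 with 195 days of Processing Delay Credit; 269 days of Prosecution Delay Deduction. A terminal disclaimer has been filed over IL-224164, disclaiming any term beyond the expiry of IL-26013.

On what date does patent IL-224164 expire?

Natural term of IL-224164:
  Base: filing + 21 years → 31 March 2023.
  Processing Delay Credit: +195 days → 12 October 2023.
  Prosecution Delay Deduction: −269 days → 16 January 2023.
Expiry of referenced patent IL-26013:
  Base: filing + 21 years → 25 January 2022.
Terminal disclaimer: IL-224164 expires on the earlier of 16 January 2023 and 25 January 2022.

2022-01-25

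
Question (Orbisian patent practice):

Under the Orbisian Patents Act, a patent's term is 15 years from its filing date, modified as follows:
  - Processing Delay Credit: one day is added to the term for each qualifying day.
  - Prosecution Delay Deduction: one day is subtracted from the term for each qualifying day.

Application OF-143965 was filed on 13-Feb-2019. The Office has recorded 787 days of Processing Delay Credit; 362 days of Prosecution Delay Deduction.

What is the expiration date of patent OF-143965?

April 14, 2035

Base term: filing date + 15 years → 13 February 2034.
Processing Delay Credit: +787 days → 10 April 2036.
Prosecution Delay Deduction: −362 days → 14 April 2035.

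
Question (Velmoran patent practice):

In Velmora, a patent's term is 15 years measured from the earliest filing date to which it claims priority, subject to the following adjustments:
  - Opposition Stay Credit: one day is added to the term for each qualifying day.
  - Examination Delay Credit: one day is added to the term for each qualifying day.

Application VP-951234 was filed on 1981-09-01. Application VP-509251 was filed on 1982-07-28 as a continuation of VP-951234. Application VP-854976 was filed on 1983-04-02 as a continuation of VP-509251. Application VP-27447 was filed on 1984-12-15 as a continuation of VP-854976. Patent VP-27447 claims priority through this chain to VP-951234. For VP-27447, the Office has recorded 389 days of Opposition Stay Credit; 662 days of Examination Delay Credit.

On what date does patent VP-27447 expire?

Earliest priority filing: 1 September 1981.
Base term: 1 September 1981 + 15 years → 1 September 1996.
Opposition Stay Credit: +389 days → 25 September 1997.
Examination Delay Credit: +662 days → 19 July 1999.

July 19, 1999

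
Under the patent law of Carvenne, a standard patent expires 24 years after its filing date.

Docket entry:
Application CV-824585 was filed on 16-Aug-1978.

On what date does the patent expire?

August 16, 2002

Filing date + 24 years → 16 August 2002.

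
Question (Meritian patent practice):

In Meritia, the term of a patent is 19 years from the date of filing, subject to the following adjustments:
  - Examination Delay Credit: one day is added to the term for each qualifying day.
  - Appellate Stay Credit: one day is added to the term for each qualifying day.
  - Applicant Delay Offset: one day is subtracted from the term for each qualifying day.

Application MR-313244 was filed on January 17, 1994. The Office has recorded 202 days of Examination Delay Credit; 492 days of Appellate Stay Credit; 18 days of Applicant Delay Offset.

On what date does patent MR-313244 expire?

Base term: filing date + 19 years → 17 January 2013.
Examination Delay Credit: +202 days → 7 August 2013.
Appellate Stay Credit: +492 days → 12 December 2014.
Applicant Delay Offset: −18 days → 24 November 2014.

November 24, 2014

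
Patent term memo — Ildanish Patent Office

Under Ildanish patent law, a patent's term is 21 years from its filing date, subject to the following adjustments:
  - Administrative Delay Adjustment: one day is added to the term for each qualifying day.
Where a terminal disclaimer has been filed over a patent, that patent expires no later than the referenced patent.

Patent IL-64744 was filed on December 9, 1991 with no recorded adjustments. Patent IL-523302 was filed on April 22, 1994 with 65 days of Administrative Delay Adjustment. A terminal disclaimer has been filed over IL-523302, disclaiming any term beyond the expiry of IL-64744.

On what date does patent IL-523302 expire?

2012-12-09

Natural term of IL-523302:
  Base: filing + 21 years → 22 April 2015.
  Administrative Delay Adjustment: +65 days → 26 June 2015.
Expiry of referenced patent IL-64744:
  Base: filing + 21 years → 9 December 2012.
Terminal disclaimer: IL-523302 expires on the earlier of 26 June 2015 and 9 December 2012.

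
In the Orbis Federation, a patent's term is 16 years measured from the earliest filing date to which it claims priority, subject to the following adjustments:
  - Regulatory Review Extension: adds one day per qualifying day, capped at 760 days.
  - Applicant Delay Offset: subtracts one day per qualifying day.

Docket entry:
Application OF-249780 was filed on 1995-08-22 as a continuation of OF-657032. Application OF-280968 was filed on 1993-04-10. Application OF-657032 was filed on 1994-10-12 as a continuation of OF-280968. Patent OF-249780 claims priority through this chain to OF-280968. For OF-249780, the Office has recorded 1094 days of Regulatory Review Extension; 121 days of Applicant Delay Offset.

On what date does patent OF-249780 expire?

Earliest priority filing: 10 April 1993.
Base term: 10 April 1993 + 16 years → 10 April 2009.
Regulatory Review Extension: 1094 days claimed exceeds the 760-day cap, so +760 days → 10 May 2011.
Applicant Delay Offset: −121 days → 9 January 2011.

2011-01-09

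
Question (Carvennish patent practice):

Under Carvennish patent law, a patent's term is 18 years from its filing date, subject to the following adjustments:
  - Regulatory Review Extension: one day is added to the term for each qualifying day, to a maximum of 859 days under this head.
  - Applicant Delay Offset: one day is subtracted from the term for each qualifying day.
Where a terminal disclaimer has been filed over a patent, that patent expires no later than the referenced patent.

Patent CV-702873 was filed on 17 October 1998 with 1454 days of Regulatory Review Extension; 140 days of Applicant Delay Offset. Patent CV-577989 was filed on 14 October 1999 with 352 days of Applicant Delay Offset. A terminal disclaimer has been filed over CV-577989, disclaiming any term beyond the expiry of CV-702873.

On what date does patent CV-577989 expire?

Natural term of CV-577989:
  Base: filing + 18 years → 14 October 2017.
  Applicant Delay Offset: −352 days → 27 October 2016.
Expiry of referenced patent CV-702873:
  Base: filing + 18 years → 17 October 2016.
  Regulatory Review Extension: 1454 days claimed exceeds the 859-day cap, so +859 days → 23 February 2019.
  Applicant Delay Offset: −140 days → 6 October 2018.
Terminal disclaimer: CV-577989 expires on the earlier of 27 October 2016 and 6 October 2018.

2016-10-27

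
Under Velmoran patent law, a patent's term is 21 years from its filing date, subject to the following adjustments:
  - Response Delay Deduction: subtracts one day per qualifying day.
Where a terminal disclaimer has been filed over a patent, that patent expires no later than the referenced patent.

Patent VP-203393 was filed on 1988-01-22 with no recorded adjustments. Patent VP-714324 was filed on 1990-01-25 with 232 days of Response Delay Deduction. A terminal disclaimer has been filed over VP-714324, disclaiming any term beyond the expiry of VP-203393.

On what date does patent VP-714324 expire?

Natural term of VP-714324:
  Base: filing + 21 years → 25 January 2011.
  Response Delay Deduction: −232 days → 7 June 2010.
Expiry of referenced patent VP-203393:
  Base: filing + 21 years → 22 January 2009.
Terminal disclaimer: VP-714324 expires on the earlier of 7 June 2010 and 22 January 2009.

January 22, 2009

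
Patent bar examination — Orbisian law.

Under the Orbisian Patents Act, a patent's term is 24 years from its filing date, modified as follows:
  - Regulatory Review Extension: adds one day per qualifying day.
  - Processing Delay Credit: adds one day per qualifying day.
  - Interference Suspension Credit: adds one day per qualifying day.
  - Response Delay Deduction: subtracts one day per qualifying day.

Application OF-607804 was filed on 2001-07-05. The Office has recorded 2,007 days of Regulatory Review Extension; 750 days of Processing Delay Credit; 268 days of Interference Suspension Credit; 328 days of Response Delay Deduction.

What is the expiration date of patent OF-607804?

Base term: filing date + 24 years → 5 July 2025.
Regulatory Review Extension: +2007 days → 2 January 2031.
Processing Delay Credit: +750 days → 21 January 2033.
Interference Suspension Credit: +268 days → 16 October 2033.
Response Delay Deduction: −328 days → 22 November 2032.

2032-11-22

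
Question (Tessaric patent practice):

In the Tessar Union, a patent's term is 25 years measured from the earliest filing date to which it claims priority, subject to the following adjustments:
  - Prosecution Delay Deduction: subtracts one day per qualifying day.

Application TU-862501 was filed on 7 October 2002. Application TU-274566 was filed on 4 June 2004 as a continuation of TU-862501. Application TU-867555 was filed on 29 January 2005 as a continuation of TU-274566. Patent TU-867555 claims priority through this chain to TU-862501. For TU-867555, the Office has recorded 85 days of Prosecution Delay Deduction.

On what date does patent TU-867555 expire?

Earliest priority filing: 7 October 2002.
Base term: 7 October 2002 + 25 years → 7 October 2027.
Prosecution Delay Deduction: −85 days → 14 July 2027.

2027-07-14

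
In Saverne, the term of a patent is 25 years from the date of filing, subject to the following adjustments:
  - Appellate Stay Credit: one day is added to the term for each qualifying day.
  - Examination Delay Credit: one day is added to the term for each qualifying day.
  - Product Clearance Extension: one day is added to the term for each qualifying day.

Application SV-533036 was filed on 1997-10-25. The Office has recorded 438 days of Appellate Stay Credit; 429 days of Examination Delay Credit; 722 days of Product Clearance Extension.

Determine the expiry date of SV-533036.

2027-03-02

Base term: filing date + 25 years → 25 October 2022.
Appellate Stay Credit: +438 days → 6 January 2024.
Examination Delay Credit: +429 days → 10 March 2025.
Product Clearance Extension: +722 days → 2 March 2027.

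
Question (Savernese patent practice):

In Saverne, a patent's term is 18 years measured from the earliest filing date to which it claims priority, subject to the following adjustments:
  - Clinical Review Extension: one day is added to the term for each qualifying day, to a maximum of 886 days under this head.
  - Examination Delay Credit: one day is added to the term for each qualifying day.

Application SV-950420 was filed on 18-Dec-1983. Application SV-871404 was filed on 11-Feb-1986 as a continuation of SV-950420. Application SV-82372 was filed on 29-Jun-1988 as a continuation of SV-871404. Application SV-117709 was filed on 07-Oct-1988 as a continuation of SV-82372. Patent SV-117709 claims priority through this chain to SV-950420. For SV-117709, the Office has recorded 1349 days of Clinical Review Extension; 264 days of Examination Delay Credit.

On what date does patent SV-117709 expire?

Earliest priority filing: 18 December 1983.
Base term: 18 December 1983 + 18 years → 18 December 2001.
Clinical Review Extension: 1349 days claimed exceeds the 886-day cap, so +886 days → 22 May 2004.
Examination Delay Credit: +264 days → 10 February 2005.

February 10, 2005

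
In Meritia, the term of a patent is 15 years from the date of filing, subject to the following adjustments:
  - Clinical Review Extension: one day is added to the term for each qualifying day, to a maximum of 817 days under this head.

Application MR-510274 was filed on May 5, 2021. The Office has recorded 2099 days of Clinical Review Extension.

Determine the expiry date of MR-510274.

Base term: filing date + 15 years → 5 May 2036.
Clinical Review Extension: 2099 days claimed exceeds the 817-day cap, so +817 days → 31 July 2038.

July 31, 2038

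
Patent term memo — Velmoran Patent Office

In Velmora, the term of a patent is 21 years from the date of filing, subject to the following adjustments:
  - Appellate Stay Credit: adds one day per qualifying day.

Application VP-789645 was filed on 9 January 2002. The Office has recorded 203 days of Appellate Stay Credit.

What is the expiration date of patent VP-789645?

2023-07-31

Base term: filing date + 21 years → 9 January 2023.
Appellate Stay Credit: +203 days → 31 July 2023.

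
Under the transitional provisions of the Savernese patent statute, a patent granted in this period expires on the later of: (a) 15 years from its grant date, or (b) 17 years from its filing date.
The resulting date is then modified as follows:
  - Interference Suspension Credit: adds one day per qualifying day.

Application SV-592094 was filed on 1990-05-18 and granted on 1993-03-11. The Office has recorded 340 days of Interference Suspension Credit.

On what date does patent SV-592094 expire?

(a) grant + 15 years → 11 March 2008.
(b) filing + 17 years → 18 May 2007.
Later of the two: 11 March 2008.
Interference Suspension Credit: +340 days → 14 February 2009.

February 14, 2009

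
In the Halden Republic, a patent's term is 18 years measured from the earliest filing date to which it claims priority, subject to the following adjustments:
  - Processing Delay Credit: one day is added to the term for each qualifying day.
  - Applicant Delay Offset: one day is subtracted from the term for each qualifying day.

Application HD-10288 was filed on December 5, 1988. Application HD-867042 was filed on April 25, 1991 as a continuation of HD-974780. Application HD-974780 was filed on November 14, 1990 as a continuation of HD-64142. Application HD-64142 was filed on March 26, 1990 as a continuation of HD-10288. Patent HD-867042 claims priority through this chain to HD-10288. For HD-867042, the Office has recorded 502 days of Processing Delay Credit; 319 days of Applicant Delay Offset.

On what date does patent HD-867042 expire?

Earliest priority filing: 5 December 1988.
Base term: 5 December 1988 + 18 years → 5 December 2006.
Processing Delay Credit: +502 days → 20 April 2008.
Applicant Delay Offset: −319 days → 6 June 2007.

June 6, 2007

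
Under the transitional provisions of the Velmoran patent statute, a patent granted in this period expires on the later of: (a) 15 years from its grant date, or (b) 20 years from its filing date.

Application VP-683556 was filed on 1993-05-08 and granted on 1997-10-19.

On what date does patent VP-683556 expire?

May 8, 2013

(a) grant + 15 years → 19 October 2012.
(b) filing + 20 years → 8 May 2013.
Later of the two: 8 May 2013.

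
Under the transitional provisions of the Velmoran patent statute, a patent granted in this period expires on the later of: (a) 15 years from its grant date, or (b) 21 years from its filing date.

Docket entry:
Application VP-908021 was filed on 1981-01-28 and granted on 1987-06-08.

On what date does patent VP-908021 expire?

June 8, 2002

(a) grant + 15 years → 8 June 2002.
(b) filing + 21 years → 28 January 2002.
Later of the two: 8 June 2002.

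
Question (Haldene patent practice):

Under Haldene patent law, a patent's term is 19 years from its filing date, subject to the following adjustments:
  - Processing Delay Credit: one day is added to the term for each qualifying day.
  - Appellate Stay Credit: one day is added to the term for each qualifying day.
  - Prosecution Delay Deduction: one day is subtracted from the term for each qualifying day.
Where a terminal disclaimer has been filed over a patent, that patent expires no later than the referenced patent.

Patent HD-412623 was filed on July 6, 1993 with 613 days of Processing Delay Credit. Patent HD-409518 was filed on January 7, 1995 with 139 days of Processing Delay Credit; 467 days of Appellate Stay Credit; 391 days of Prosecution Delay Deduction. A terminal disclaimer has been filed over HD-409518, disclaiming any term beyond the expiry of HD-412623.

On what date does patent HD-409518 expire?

March 11, 2014

Natural term of HD-409518:
  Base: filing + 19 years → 7 January 2014.
  Processing Delay Credit: +139 days → 26 May 2014.
  Appellate Stay Credit: +467 days → 5 September 2015.
  Prosecution Delay Deduction: −391 days → 10 August 2014.
Expiry of referenced patent HD-412623:
  Base: filing + 19 years → 6 July 2012.
  Processing Delay Credit: +613 days → 11 March 2014.
Terminal disclaimer: HD-409518 expires on the earlier of 10 August 2014 and 11 March 2014.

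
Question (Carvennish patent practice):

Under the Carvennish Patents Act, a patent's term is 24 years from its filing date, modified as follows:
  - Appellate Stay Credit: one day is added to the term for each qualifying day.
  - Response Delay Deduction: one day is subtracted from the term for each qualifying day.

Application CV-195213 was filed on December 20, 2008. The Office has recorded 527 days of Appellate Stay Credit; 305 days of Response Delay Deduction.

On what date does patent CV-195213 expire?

Base term: filing date + 24 years → 20 December 2032.
Appellate Stay Credit: +527 days → 31 May 2034.
Response Delay Deduction: −305 days → 30 July 2033.

July 30, 2033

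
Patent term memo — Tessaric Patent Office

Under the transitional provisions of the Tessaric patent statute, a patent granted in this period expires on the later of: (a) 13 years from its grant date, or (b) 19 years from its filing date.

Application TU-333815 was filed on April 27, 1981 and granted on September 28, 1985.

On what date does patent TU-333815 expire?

April 27, 2000

(a) grant + 13 years → 28 September 1998.
(b) filing + 19 years → 27 April 2000.
Later of the two: 27 April 2000.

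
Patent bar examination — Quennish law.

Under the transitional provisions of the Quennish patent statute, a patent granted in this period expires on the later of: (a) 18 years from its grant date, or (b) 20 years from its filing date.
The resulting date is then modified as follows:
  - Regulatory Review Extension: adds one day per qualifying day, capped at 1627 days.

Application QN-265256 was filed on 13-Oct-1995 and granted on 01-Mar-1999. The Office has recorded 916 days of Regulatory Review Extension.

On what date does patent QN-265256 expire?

(a) grant + 18 years → 1 March 2017.
(b) filing + 20 years → 13 October 2015.
Later of the two: 1 March 2017.
Regulatory Review Extension: 916 days (within the 1627-day cap) → +916 days → 3 September 2019.

2019-09-03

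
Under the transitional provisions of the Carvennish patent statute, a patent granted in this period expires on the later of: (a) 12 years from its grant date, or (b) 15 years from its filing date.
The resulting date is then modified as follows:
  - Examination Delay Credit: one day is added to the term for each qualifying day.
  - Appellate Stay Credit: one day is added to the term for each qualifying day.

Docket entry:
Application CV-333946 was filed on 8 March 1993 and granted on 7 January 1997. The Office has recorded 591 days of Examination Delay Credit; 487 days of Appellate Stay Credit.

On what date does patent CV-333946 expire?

December 21, 2011

(a) grant + 12 years → 7 January 2009.
(b) filing + 15 years → 8 March 2008.
Later of the two: 7 January 2009.
Examination Delay Credit: +591 days → 21 August 2010.
Appellate Stay Credit: +487 days → 21 December 2011.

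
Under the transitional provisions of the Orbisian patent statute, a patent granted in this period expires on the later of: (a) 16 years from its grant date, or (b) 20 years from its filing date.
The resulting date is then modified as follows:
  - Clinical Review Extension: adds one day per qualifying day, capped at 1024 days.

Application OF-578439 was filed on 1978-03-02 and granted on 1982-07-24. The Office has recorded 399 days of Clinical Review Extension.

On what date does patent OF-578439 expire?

(a) grant + 16 years → 24 July 1998.
(b) filing + 20 years → 2 March 1998.
Later of the two: 24 July 1998.
Clinical Review Extension: 399 days (within the 1024-day cap) → +399 days → 27 August 1999.

August 27, 1999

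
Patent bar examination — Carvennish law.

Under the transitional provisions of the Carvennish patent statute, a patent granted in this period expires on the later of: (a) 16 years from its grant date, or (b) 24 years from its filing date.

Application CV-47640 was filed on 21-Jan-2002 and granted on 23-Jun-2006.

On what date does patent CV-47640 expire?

2026-01-21

(a) grant + 16 years → 23 June 2022.
(b) filing + 24 years → 21 January 2026.
Later of the two: 21 January 2026.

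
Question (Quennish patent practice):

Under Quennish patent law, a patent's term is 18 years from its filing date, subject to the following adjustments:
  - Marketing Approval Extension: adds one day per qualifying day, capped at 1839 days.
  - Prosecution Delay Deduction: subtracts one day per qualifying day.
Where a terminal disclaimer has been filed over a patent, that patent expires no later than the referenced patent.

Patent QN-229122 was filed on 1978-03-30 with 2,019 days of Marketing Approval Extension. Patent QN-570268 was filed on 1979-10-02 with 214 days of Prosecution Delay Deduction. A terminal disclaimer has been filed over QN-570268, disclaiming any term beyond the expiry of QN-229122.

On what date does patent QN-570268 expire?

Natural term of QN-570268:
  Base: filing + 18 years → 2 October 1997.
  Prosecution Delay Deduction: −214 days → 2 March 1997.
Expiry of referenced patent QN-229122:
  Base: filing + 18 years → 30 March 1996.
  Marketing Approval Extension: 2019 days claimed exceeds the 1839-day cap, so +1839 days → 12 April 2001.
Terminal disclaimer: QN-570268 expires on the earlier of 2 March 1997 and 12 April 2001.

March 2, 1997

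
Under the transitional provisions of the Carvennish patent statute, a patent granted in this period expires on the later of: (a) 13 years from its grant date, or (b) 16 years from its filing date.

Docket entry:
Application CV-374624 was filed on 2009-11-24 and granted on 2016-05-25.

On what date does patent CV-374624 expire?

(a) grant + 13 years → 25 May 2029.
(b) filing + 16 years → 24 November 2025.
Later of the two: 25 May 2029.

2029-05-25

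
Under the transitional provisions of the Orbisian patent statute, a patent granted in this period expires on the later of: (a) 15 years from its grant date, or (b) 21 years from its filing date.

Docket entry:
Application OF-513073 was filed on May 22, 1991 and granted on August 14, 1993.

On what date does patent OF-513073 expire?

(a) grant + 15 years → 14 August 2008.
(b) filing + 21 years → 22 May 2012.
Later of the two: 22 May 2012.

2012-05-22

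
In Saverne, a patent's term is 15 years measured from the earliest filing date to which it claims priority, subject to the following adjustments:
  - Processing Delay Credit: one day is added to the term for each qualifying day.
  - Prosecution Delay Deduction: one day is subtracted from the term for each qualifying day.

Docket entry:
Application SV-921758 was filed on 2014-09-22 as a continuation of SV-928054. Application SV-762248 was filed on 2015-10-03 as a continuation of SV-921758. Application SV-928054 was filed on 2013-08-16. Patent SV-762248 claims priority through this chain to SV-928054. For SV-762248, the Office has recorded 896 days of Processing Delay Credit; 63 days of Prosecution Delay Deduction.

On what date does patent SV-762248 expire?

November 27, 2030

Earliest priority filing: 16 August 2013.
Base term: 16 August 2013 + 15 years → 16 August 2028.
Processing Delay Credit: +896 days → 29 January 2031.
Prosecution Delay Deduction: −63 days → 27 November 2030.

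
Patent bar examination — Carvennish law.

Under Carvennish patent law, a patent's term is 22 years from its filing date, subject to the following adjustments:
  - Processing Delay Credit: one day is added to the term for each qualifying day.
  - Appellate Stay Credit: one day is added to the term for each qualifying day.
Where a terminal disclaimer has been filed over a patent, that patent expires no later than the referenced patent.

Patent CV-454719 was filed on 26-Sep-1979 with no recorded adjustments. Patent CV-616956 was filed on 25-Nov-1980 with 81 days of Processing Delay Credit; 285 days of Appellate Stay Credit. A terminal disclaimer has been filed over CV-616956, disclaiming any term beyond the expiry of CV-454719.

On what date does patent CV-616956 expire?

2001-09-26

Natural term of CV-616956:
  Base: filing + 22 years → 25 November 2002.
  Processing Delay Credit: +81 days → 14 February 2003.
  Appellate Stay Credit: +285 days → 26 November 2003.
Expiry of referenced patent CV-454719:
  Base: filing + 22 years → 26 September 2001.
Terminal disclaimer: CV-616956 expires on the earlier of 26 November 2003 and 26 September 2001.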